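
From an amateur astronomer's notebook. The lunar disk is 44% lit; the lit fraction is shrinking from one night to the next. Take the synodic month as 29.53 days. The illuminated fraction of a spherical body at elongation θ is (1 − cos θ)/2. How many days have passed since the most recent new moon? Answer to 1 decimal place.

Invert f = (1 − cos θ)/2 to get cos θ = 1 − 2(0.44) = 0.120, hence θ₀ = arccos 0.120 = 83.1°.
Waning ⇒ past full, so θ = 360° − 83.1° = 276.9°.
Age = 29.53 × 276.9°/360° ≈ 22.71 days.

22.7 days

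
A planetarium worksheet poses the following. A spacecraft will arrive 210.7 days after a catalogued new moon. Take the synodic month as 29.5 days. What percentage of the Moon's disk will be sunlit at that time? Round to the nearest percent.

210.7/29.5 = 7.142 lunations, so 7 complete cycles and 4.20 d into the next.
The Moon has covered 4.20/29.5 of its cycle, so θ ≈ 360° × 4.20/29.5 = 51.3°.
With cos θ = 0.626, the lit fraction is (1 − 0.626)/2 ≈ 0.187, so 19%.

19%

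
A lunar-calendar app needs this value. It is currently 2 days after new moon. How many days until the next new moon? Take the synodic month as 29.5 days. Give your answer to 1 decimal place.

The next new moon completes the synodic month: 29.5 − 2 = 27.500 days.

27.5 days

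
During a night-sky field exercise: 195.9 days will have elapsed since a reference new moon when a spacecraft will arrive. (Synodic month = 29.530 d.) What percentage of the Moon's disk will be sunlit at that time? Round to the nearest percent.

Reduce mod P: 195.9 − 6×29.530 = 18.72 d into the current lunation.
Elongation θ = 360° × 18.72/29.530 ≈ 228.2°.
cos 228.2° = (-0.666), so f = (1 − (-0.666))/2 = 0.833, so 83%.

83%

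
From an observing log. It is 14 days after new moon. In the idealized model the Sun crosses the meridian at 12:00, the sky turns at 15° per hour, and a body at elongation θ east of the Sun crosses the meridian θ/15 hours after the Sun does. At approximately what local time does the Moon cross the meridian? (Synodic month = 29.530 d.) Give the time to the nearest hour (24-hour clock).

23:00

The Moon has covered 14/29.530 of its cycle, so θ ≈ 360° × 14/29.530 = 170.7°.
The Moon trails the Sun by θ/15 = 170.7/15 ≈ 11.38 hours.
12:00 + 11.38 h ≈ 23:23 → 23:00 to the nearest hour.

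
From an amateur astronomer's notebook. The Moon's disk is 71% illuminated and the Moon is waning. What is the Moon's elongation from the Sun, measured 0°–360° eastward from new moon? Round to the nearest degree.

245°

cos θ = 1 − 2f = -0.420, giving a principal value of 114.8°.
Waning ⇒ past full, so θ = 360° − 114.8° = 245.2°.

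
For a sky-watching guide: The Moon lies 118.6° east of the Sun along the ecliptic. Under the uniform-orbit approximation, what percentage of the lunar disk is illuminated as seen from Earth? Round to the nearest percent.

74%

cos 118.6° = (-0.479), so f = (1 − (-0.479))/2 = 0.739, i.e. 74%.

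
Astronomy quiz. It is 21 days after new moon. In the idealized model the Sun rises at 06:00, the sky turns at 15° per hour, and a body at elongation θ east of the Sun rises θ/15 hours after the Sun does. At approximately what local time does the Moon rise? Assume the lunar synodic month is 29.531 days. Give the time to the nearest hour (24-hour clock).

23:00

The Moon has covered 21/29.531 of its cycle, so θ ≈ 360° × 21/29.531 = 256.0°.
The Moon trails the Sun by θ/15 = 256.0/15 ≈ 17.07 hours.
06:00 + 17.07 h ≈ 23:04 → 23:00 to the nearest hour.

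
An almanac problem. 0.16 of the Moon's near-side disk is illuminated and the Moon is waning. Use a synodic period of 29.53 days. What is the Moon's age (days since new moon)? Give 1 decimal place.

From f = (1 − cos θ)/2: cos θ = 1 − 2×0.16 = 0.680; arccos → 47.2°.
Since the Moon is past full (waning), take the reflex angle: θ = 360° − 47.2° = 312.8°.
At 360°/29.53 d per day, 312.8° corresponds to 25.66 days.

25.7 days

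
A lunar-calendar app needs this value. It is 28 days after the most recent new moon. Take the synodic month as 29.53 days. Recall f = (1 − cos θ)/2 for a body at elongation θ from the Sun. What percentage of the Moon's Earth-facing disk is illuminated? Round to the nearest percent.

3%

Elongation θ = 360° × 28/29.53 ≈ 341.3°.
cos 341.3° = 0.947, so f = (1 − 0.947)/2 = 0.026, so 3%.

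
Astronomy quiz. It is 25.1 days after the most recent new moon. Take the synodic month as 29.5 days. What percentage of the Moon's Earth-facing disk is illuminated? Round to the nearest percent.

20%

Elongation θ = 360° × 25.1/29.5 ≈ 306.3°.
cos 306.3° = 0.592, so f = (1 − 0.592)/2 = 0.204, so 20%.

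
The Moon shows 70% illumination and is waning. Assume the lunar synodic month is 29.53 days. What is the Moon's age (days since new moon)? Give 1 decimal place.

20.2 days

From f = (1 − cos θ)/2: cos θ = 1 − 2×0.70 = -0.400; arccos → 113.6°.
A waning Moon lies in 180°–360°, so θ = 360° − 113.6° = 246.4°.
Age = 29.53 × 246.4°/360° ≈ 20.21 days.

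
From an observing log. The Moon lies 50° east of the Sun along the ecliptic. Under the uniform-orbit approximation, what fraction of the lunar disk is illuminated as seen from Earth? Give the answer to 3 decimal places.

cos 50° = 0.643, so f = (1 − 0.643)/2 = 0.179.

0.179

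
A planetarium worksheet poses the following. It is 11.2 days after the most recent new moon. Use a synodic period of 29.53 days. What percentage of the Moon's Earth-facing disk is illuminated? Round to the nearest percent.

Elongation θ = 360° × 11.2/29.53 ≈ 136.5°.
With cos θ = (-0.726), the lit fraction is (1 − (-0.726))/2 ≈ 0.863, so 86%.

86%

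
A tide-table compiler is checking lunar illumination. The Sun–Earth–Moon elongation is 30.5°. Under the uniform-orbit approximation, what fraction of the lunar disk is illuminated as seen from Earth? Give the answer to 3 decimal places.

0.069

cos 30.5° = 0.862, so f = (1 − 0.862)/2 = 0.069.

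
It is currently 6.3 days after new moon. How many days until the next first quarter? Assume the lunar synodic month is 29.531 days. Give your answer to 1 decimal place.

First quarter occurs at elongation 90°, i.e. at age 29.531 × 90/360 = 7.383 d.
So 1.083 days remain (7.383 − 6.3).

1.1 days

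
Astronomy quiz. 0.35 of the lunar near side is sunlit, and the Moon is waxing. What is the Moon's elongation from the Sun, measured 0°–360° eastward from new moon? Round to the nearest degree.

73°

From f = (1 − cos θ)/2: cos θ = 1 − 2×0.35 = 0.300; arccos → 72.5°.
Waxing ⇒ before full, so θ = 72.5°.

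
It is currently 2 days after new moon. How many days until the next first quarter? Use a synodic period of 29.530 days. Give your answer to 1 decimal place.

First quarter is 0.25 of the way through the cycle: age 0.25 × 29.530 = 7.383 d.
That is 7.383 − 2 = 5.383 days ahead.

5.4 days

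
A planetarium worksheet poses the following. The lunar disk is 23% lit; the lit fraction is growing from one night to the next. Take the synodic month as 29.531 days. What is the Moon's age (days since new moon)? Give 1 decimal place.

From f = (1 − cos θ)/2: cos θ = 1 − 2×0.23 = 0.540; arccos → 57.3°.
The Moon is waxing (0°–180°), so θ = 57.3° directly.
At 360°/29.531 d per day, 57.3° corresponds to 4.70 days.

4.7 days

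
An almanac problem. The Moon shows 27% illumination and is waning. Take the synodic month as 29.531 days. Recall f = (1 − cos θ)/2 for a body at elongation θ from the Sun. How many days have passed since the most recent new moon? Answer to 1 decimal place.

24.4 days

Invert f = (1 − cos θ)/2 to get cos θ = 1 − 2(0.27) = 0.460, hence θ₀ = arccos 0.460 = 62.6°.
Since the Moon is past full (waning), take the reflex angle: θ = 360° − 62.6° = 297.4°.
At 360°/29.531 d per day, 297.4° corresponds to 24.39 days.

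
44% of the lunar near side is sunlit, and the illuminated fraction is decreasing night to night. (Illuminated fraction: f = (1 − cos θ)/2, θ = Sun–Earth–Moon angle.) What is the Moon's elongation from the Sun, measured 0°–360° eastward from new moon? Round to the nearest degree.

277°

From f = (1 − cos θ)/2: cos θ = 1 − 2×0.44 = 0.120; arccos → 83.1°.
Waning ⇒ past full, so θ = 360° − 83.1° = 276.9°.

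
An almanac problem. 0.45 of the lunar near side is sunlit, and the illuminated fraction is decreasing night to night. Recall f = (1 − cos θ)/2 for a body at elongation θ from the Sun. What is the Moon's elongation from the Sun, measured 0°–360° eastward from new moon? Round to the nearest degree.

276°

Invert f = (1 − cos θ)/2 to get cos θ = 1 − 2(0.45) = 0.100, hence θ₀ = arccos 0.100 = 84.3°.
A waning Moon lies in 180°–360°, so θ = 360° − 84.3° = 275.7°.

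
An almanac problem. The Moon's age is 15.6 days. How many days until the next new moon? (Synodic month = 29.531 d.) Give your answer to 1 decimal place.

One full lunation from the last new moon is 29.531 d; remaining = 29.531 − 15.6 = 13.931 d.

13.9 days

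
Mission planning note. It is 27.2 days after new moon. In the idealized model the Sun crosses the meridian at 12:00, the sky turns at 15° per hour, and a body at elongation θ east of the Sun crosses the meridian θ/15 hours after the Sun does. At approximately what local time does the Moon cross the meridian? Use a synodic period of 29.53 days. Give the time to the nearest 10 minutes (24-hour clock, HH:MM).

10:10

The Moon has covered 27.2/29.53 of its cycle, so θ ≈ 360° × 27.2/29.53 = 331.6°.
Delay after the Sun = 331.6° / (15°/h) ≈ 22.11 h.
12:00 + 22.106 h ≈ 10:06 → 10:10 to the nearest ten minutes.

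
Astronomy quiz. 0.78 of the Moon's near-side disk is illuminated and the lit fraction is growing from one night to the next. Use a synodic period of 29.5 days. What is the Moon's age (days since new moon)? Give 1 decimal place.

cos θ = 1 − 2f = -0.560, giving a principal value of 124.1°.
The Moon is waxing (0°–180°), so θ = 124.1° directly.
At 360°/29.5 d per day, 124.1° corresponds to 10.17 days.

10.2 days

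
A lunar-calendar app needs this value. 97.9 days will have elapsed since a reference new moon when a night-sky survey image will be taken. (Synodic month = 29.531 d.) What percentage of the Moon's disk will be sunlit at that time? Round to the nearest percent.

97.9/29.531 = 3.315 lunations, so 3 complete cycles and 9.31 d into the next.
Phase angle: θ = 360°·(9.31 d)/(29.531 d) = 113.5°.
Illuminated fraction = (1 − cos 113.5°)/2 = (1 − (-0.398))/2 ≈ 0.699, so 70%.

70%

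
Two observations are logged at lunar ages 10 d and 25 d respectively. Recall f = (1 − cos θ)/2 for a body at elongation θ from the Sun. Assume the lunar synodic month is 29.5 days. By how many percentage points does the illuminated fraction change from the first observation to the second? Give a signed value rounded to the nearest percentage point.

-55 pp

First observation: θ = 360°·10/29.5 = 122.0°, so f = 0.765.
Second observation: θ = 305.1°, f = 0.213.
Δf = 0.213 − 0.765 = -0.553, i.e. -55 pp.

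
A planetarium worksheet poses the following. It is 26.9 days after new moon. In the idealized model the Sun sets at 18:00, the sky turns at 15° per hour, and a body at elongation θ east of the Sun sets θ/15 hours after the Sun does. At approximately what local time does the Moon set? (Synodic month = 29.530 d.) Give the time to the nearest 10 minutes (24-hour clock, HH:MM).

15:50

Phase angle: θ = 360°·(26.9 d)/(29.530 d) = 327.9°.
The Moon trails the Sun by θ/15 = 327.9/15 ≈ 21.86 hours.
18:00 + 21.863 h ≈ 15:52 → 15:50 to the nearest ten minutes.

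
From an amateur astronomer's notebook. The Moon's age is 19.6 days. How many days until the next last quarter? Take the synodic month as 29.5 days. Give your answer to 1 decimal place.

Last quarter occurs at elongation 270°, i.e. at age 29.5 × 270/360 = 22.125 d.
That is 22.125 − 19.6 = 2.525 days ahead.

2.5 days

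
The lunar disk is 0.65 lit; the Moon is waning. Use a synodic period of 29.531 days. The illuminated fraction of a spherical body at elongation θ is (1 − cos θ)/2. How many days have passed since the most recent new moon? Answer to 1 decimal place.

20.7 days

cos θ = 1 − 2f = -0.300, giving a principal value of 107.5°.
Waning ⇒ past full, so θ = 360° − 107.5° = 252.5°.
Age = 29.531 × 252.5°/360° ≈ 20.72 days.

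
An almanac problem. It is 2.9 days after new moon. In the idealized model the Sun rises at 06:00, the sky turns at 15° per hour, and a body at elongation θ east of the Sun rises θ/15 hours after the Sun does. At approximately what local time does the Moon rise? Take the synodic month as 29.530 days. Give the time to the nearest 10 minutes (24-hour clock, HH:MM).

The Moon has covered 2.9/29.530 of its cycle, so θ ≈ 360° × 2.9/29.530 = 35.4°.
Delay after the Sun = 35.4° / (15°/h) ≈ 2.36 h.
06:00 + 2.357 h ≈ 08:21 → 08:20 to the nearest ten minutes.

08:20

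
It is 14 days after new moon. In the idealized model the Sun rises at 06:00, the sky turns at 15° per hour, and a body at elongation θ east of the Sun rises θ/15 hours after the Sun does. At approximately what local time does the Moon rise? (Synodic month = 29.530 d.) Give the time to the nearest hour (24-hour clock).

Phase angle: θ = 360°·(14 d)/(29.530 d) = 170.7°.
The Moon trails the Sun by θ/15 = 170.7/15 ≈ 11.38 hours.
06:00 + 11.38 h ≈ 17:23 → 17:00 to the nearest hour.

17:00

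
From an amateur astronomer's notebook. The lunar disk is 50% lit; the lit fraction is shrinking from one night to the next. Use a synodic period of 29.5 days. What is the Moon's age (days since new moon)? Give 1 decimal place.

22.1 days

cos θ = 1 − 2f = 0.000, giving a principal value of 90.0°.
Waning ⇒ past full, so θ = 360° − 90.0° = 270.0°.
At 360°/29.5 d per day, 270.0° corresponds to 22.12 days.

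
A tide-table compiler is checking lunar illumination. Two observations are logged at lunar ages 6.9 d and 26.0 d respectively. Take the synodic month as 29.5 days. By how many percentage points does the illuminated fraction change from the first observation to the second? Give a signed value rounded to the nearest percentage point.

θ₁ = 360° × 6.9/29.5 = 84.2°, f₁ = (1 − cos θ₁)/2 = 0.450.
θ₂ = 360° × 26.0/29.5 = 317.3°, f₂ = (1 − cos θ₂)/2 = 0.133.
Change = f₂ − f₁ = -0.317 → -32 percentage points.

-32 pp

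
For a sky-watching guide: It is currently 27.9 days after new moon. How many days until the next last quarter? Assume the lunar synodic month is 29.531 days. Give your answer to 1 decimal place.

Last quarter is 0.75 of the way through the cycle: age 0.75 × 29.531 = 22.148 d.
Already past this cycle's last quarter; the next is at 22.148 + 29.531 = 51.679 d, so 51.679 − 27.9 = 23.779 days.

23.8 days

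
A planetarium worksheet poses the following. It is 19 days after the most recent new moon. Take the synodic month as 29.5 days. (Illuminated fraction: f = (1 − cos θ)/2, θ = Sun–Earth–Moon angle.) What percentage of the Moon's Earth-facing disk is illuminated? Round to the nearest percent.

Phase angle: θ = 360°·(19 d)/(29.5 d) = 231.9°.
With cos θ = (-0.618), the lit fraction is (1 − (-0.618))/2 ≈ 0.809, so 81%.

81%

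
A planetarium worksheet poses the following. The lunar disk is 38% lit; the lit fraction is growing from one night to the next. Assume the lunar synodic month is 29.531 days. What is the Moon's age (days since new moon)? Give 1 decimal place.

Invert f = (1 − cos θ)/2 to get cos θ = 1 − 2(0.38) = 0.240, hence θ₀ = arccos 0.240 = 76.1°.
Waxing ⇒ before full, so θ = 76.1°.
Age = 29.531 × 76.1°/360° ≈ 6.24 days.

6.2 days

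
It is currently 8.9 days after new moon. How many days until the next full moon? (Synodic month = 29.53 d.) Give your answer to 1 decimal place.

5.9 days

Full moon occurs at elongation 180°, i.e. at age 29.53 × 180/360 = 14.765 d.
That is 14.765 − 8.9 = 5.865 days ahead.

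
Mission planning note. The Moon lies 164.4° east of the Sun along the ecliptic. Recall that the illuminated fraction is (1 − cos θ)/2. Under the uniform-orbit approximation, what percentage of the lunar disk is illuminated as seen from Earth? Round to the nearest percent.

98%

f = (1 − cos 164.4°)/2 = (1 − (-0.963))/2 ≈ 0.982, i.e. 98%.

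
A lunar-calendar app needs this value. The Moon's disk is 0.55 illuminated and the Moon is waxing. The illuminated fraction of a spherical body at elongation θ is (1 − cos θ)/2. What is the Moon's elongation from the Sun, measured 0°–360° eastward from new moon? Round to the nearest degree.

Invert f = (1 − cos θ)/2 to get cos θ = 1 − 2(0.55) = -0.100, hence θ₀ = arccos -0.100 = 95.7°.
Waxing ⇒ before full, so θ = 95.7°.

96°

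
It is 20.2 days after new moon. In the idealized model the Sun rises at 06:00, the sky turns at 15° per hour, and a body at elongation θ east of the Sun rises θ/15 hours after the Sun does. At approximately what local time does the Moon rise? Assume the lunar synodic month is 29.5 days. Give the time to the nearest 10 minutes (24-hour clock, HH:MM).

22:30

Elongation θ = 360° × 20.2/29.5 ≈ 246.5°.
Delay after the Sun = 246.5° / (15°/h) ≈ 16.43 h.
06:00 + 16.434 h ≈ 22:26 → 22:30 to the nearest ten minutes.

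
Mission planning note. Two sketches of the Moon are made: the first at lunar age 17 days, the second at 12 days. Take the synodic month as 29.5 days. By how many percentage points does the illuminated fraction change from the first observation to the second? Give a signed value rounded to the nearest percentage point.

θ₁ = 360° × 17/29.5 = 207.5°, f₁ = (1 − cos θ₁)/2 = 0.944.
θ₂ = 360° × 12/29.5 = 146.4°, f₂ = (1 − cos θ₂)/2 = 0.917.
Change = f₂ − f₁ = -0.027 → -3 percentage points.

-3 pp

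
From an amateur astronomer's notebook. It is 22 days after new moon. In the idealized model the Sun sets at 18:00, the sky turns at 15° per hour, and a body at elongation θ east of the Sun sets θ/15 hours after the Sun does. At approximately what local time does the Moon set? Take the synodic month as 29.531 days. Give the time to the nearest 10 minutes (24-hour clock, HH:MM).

11:50

Phase angle: θ = 360°·(22 d)/(29.531 d) = 268.2°.
Delay after the Sun = 268.2° / (15°/h) ≈ 17.88 h.
18:00 + 17.880 h ≈ 11:53 → 11:50 to the nearest ten minutes.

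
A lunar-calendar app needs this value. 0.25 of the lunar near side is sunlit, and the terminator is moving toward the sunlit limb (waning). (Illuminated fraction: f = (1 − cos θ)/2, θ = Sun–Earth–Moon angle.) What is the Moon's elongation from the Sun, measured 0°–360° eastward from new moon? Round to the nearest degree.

From f = (1 − cos θ)/2: cos θ = 1 − 2×0.25 = 0.500; arccos → 60.0°.
A waning Moon lies in 180°–360°, so θ = 360° − 60.0° = 300.0°.

300°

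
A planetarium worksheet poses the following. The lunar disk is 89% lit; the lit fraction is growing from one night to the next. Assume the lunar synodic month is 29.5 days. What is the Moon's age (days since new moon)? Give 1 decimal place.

11.6 days

From f = (1 − cos θ)/2: cos θ = 1 − 2×0.89 = -0.780; arccos → 141.3°.
Before full moon the principal value applies: θ = 141.3°.
At 360°/29.5 d per day, 141.3° corresponds to 11.58 days.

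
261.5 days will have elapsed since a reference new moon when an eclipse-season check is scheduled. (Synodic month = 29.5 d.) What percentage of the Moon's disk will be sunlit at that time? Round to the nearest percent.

261.5/29.5 = 8.864 lunations, so 8 complete cycles and 25.50 d into the next.
The Moon has covered 25.50/29.5 of its cycle, so θ ≈ 360° × 25.50/29.5 = 311.2°.
Illuminated fraction = (1 − cos 311.2°)/2 = (1 − 0.659)/2 ≈ 0.171, so 17%.

17%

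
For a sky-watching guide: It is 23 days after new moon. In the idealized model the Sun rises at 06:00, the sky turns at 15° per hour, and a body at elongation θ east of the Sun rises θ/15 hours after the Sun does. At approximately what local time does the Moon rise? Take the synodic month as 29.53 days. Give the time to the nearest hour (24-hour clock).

01:00

Elongation θ = 360° × 23/29.53 ≈ 280.4°.
At 15° of sky rotation per hour, 280.4° corresponds to a 18.69 h lag.
06:00 + 18.69 h ≈ 00:42 → 01:00 to the nearest hour.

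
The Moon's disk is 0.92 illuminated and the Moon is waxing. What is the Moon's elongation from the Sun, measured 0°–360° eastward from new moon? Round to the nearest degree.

cos θ = 1 − 2f = -0.840, giving a principal value of 147.1°.
Before full moon the principal value applies: θ = 147.1°.

147°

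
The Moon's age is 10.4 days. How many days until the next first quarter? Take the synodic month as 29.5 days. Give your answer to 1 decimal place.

26.5 days

First quarter occurs at elongation 90°, i.e. at age 29.5 × 90/360 = 7.375 d.
Already past this cycle's first quarter; the next is at 7.375 + 29.5 = 36.875 d, so 36.875 − 10.4 = 26.475 days.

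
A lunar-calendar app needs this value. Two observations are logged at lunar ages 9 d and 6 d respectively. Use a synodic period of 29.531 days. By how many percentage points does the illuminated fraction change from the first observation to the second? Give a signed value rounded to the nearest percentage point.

First observation: θ = 360°·9/29.531 = 109.7°, so f = 0.669.
Second observation: θ = 73.1°, f = 0.355.
Δf = 0.355 − 0.669 = -0.314, i.e. -31 pp.

-31 pp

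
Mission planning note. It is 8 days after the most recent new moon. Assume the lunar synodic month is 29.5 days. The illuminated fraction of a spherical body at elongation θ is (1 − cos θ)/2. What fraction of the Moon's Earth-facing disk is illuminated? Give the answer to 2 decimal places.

Phase angle: θ = 360°·(8 d)/(29.5 d) = 97.6°.
cos 97.6° = (-0.133), so f = (1 − (-0.133))/2 = 0.566.

0.57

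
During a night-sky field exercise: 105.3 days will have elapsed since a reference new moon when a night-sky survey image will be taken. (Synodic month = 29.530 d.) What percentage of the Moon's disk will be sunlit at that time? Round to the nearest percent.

96%

105.3 d spans 3 complete synodic months (3 × 29.530 = 88.59 d) plus 16.71 d.
The Moon has covered 16.71/29.530 of its cycle, so θ ≈ 360° × 16.71/29.530 = 203.7°.
cos 203.7° = (-0.916), so f = (1 − (-0.916))/2 = 0.958, so 96%.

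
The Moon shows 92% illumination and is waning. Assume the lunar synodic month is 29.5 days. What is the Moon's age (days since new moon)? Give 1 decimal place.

17.4 days

From f = (1 − cos θ)/2: cos θ = 1 − 2×0.92 = -0.840; arccos → 147.1°.
A waning Moon lies in 180°–360°, so θ = 360° − 147.1° = 212.9°.
At 360°/29.5 d per day, 212.9° corresponds to 17.44 days.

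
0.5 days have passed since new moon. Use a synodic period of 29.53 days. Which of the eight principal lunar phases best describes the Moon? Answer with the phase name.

new moon

θ ≈ 360° × 0.5/29.53 = 6°, which falls in the new moon sector.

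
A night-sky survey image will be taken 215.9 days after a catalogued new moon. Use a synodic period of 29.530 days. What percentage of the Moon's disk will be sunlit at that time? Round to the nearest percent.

215.9/29.530 = 7.311 lunations, so 7 complete cycles and 9.19 d into the next.
Elongation θ = 360° × 9.19/29.530 ≈ 112.0°.
With cos θ = (-0.375), the lit fraction is (1 − (-0.375))/2 ≈ 0.688, so 69%.

69%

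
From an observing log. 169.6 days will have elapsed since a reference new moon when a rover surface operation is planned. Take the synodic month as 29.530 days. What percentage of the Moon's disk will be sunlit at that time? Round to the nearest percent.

52%

169.6 d spans 5 complete synodic months (5 × 29.530 = 147.65 d) plus 21.95 d.
Phase angle: θ = 360°·(21.95 d)/(29.530 d) = 267.6°.
With cos θ = (-0.042), the lit fraction is (1 − (-0.042))/2 ≈ 0.521, so 52%.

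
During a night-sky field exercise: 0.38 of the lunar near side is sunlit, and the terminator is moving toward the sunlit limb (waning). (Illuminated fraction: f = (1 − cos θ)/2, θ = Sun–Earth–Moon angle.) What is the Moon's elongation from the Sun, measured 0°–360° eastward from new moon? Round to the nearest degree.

284°

cos θ = 1 − 2f = 0.240, giving a principal value of 76.1°.
A waning Moon lies in 180°–360°, so θ = 360° − 76.1° = 283.9°.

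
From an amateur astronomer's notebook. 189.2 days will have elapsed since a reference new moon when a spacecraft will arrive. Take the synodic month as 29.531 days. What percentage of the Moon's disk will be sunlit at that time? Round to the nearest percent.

Reduce mod P: 189.2 − 6×29.531 = 12.01 d into the current lunation.
Phase angle: θ = 360°·(12.01 d)/(29.531 d) = 146.5°.
Illuminated fraction = (1 − cos 146.5°)/2 = (1 − (-0.833))/2 ≈ 0.917, so 92%.

92%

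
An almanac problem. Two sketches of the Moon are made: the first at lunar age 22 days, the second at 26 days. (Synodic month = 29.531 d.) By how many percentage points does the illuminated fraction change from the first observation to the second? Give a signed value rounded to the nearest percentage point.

θ₁ = 360° × 22/29.531 = 268.2°, f₁ = (1 − cos θ₁)/2 = 0.516.
θ₂ = 360° × 26/29.531 = 317.0°, f₂ = (1 − cos θ₂)/2 = 0.135.
Change = f₂ − f₁ = -0.381 → -38 percentage points.

-38 percentage points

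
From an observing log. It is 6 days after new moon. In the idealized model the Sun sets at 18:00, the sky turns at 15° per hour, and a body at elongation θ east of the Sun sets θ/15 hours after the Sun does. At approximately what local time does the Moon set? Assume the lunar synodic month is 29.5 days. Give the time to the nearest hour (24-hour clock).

23:00

Elongation θ = 360° × 6/29.5 ≈ 73.2°.
Delay after the Sun = 73.2° / (15°/h) ≈ 4.88 h.
18:00 + 4.88 h ≈ 22:53 → 23:00 to the nearest hour.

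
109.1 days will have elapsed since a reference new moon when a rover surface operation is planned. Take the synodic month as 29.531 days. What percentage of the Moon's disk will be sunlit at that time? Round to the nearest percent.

67%

109.1 d spans 3 complete synodic months (3 × 29.531 = 88.59 d) plus 20.51 d.
Elongation θ = 360° × 20.51/29.531 ≈ 250.0°.
Illuminated fraction = (1 − cos 250.0°)/2 = (1 − (-0.342))/2 ≈ 0.671, so 67%.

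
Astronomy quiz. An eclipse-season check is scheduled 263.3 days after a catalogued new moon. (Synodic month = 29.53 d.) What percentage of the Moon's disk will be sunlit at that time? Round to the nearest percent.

7%

Reduce mod P: 263.3 − 8×29.53 = 27.06 d into the current lunation.
The Moon has covered 27.06/29.53 of its cycle, so θ ≈ 360° × 27.06/29.53 = 329.9°.
Illuminated fraction = (1 − cos 329.9°)/2 = (1 − 0.865)/2 ≈ 0.067, so 7%.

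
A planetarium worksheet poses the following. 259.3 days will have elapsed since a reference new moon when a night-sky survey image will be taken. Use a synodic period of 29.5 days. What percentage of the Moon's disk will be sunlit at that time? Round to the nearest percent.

259.3/29.5 = 8.790 lunations, so 8 complete cycles and 23.30 d into the next.
Elongation θ = 360° × 23.30/29.5 ≈ 284.3°.
cos 284.3° = 0.248, so f = (1 − 0.248)/2 = 0.376, so 38%.

38%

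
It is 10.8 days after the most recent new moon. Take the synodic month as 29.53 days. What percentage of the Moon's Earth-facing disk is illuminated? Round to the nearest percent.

Elongation θ = 360° × 10.8/29.53 ≈ 131.7°.
cos 131.7° = (-0.665), so f = (1 − (-0.665))/2 = 0.832, so 83%.

83%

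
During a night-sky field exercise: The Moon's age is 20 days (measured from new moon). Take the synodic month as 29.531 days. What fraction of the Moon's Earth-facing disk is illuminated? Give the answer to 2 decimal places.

0.72

Elongation θ = 360° × 20/29.531 ≈ 243.8°.
With cos θ = (-0.441), the lit fraction is (1 − (-0.441))/2 ≈ 0.721.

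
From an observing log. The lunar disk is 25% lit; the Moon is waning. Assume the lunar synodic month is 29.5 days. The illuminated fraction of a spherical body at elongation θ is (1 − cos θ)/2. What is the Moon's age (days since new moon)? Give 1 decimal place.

cos θ = 1 − 2f = 0.500, giving a principal value of 60.0°.
A waning Moon lies in 180°–360°, so θ = 360° − 60.0° = 300.0°.
At 360°/29.5 d per day, 300.0° corresponds to 24.58 days.

24.6 days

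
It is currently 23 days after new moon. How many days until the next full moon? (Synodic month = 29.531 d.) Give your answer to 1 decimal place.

21.3 days

Full moon is 0.5 of the way through the cycle: age 0.5 × 29.531 = 14.765 d.
This lunation's full moon (14.765 d) has passed, so add one period: 44.296 − 23 = 21.296 days.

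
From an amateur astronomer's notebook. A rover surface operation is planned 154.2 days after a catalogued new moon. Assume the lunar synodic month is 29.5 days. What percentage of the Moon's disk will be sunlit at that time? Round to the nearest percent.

43%

154.2/29.5 = 5.227 lunations, so 5 complete cycles and 6.70 d into the next.
The Moon has covered 6.70/29.5 of its cycle, so θ ≈ 360° × 6.70/29.5 = 81.8°.
Illuminated fraction = (1 − cos 81.8°)/2 = (1 − 0.143)/2 ≈ 0.428, so 43%.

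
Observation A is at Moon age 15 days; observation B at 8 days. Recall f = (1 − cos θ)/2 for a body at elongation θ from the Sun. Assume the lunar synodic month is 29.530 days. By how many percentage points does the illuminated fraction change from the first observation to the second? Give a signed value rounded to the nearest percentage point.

-43 percentage points

First observation: θ = 360°·15/29.530 = 182.9°, so f = 0.999.
Second observation: θ = 97.5°, f = 0.566.
Δf = 0.566 − 0.999 = -0.434, i.e. -43 pp.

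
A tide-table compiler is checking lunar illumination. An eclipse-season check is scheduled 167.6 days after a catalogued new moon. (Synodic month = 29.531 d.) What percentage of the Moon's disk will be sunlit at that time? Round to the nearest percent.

Reduce mod P: 167.6 − 5×29.531 = 19.94 d into the current lunation.
The Moon has covered 19.94/29.531 of its cycle, so θ ≈ 360° × 19.94/29.531 = 243.1°.
cos 243.1° = (-0.452), so f = (1 − (-0.452))/2 = 0.726, so 73%.

73%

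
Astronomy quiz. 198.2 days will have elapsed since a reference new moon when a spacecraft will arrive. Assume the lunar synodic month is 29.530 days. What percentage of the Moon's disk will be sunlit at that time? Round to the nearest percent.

62%

198.2/29.530 = 6.712 lunations, so 6 complete cycles and 21.02 d into the next.
The Moon has covered 21.02/29.530 of its cycle, so θ ≈ 360° × 21.02/29.530 = 256.3°.
cos 256.3° = (-0.238), so f = (1 − (-0.238))/2 = 0.619, so 62%.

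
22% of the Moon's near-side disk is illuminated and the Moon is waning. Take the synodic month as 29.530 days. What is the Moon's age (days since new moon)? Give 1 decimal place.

24.9 days

From f = (1 − cos θ)/2: cos θ = 1 − 2×0.22 = 0.560; arccos → 55.9°.
A waning Moon lies in 180°–360°, so θ = 360° − 55.9° = 304.1°.
At 360°/29.530 d per day, 304.1° corresponds to 24.94 days.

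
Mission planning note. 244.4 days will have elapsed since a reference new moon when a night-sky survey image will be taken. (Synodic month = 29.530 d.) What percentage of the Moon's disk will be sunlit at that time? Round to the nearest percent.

58%

244.4 d spans 8 complete synodic months (8 × 29.530 = 236.24 d) plus 8.16 d.
Elongation θ = 360° × 8.16/29.530 ≈ 99.5°.
cos 99.5° = (-0.165), so f = (1 − (-0.165))/2 = 0.582, so 58%.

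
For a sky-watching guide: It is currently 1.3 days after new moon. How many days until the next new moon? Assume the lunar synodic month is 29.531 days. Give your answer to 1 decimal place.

28.2 days

One full lunation from the last new moon is 29.531 d; remaining = 29.531 − 1.3 = 28.231 d.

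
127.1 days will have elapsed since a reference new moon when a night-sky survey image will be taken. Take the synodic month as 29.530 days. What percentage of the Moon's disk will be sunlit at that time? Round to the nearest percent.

67%

Reduce mod P: 127.1 − 4×29.530 = 8.98 d into the current lunation.
Phase angle: θ = 360°·(8.98 d)/(29.530 d) = 109.5°.
cos 109.5° = (-0.333), so f = (1 − (-0.333))/2 = 0.667, so 67%.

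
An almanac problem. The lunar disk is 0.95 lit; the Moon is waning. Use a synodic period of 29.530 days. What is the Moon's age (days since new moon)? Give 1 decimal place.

From f = (1 − cos θ)/2: cos θ = 1 − 2×0.95 = -0.900; arccos → 154.2°.
Waning ⇒ past full, so θ = 360° − 154.2° = 205.8°.
At 360°/29.530 d per day, 205.8° corresponds to 16.88 days.

16.9 days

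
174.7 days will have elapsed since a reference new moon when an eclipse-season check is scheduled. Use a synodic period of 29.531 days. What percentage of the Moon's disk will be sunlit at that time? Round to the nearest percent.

7%

Reduce mod P: 174.7 − 5×29.531 = 27.04 d into the current lunation.
Phase angle: θ = 360°·(27.04 d)/(29.531 d) = 329.7°.
cos 329.7° = 0.863, so f = (1 − 0.863)/2 = 0.068, so 7%.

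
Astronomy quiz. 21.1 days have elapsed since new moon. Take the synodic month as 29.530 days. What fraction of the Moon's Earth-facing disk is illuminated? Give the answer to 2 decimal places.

0.61

Elongation θ = 360° × 21.1/29.530 ≈ 257.2°.
With cos θ = (-0.221), the lit fraction is (1 − (-0.221))/2 ≈ 0.611.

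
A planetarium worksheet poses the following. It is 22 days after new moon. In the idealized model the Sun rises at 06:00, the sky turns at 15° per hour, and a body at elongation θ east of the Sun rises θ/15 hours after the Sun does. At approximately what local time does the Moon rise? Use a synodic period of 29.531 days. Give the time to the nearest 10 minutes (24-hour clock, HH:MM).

23:50

Elongation θ = 360° × 22/29.531 ≈ 268.2°.
The Moon trails the Sun by θ/15 = 268.2/15 ≈ 17.88 hours.
06:00 + 17.880 h ≈ 23:53 → 23:50 to the nearest ten minutes.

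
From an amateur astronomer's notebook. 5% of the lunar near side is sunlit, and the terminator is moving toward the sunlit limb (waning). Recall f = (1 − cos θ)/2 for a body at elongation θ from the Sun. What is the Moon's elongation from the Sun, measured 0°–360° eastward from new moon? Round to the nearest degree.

cos θ = 1 − 2f = 0.900, giving a principal value of 25.8°.
Since the Moon is past full (waning), take the reflex angle: θ = 360° − 25.8° = 334.2°.

334°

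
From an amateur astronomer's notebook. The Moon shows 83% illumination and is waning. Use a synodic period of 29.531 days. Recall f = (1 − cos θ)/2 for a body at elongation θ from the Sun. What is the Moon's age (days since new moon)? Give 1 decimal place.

18.8 days

From f = (1 − cos θ)/2: cos θ = 1 − 2×0.83 = -0.660; arccos → 131.3°.
Waning ⇒ past full, so θ = 360° − 131.3° = 228.7°.
At 360°/29.531 d per day, 228.7° corresponds to 18.76 days.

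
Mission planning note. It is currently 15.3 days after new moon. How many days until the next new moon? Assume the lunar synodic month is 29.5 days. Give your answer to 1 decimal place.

One full lunation from the last new moon is 29.5 d; remaining = 29.5 − 15.3 = 14.200 d.

14.2 days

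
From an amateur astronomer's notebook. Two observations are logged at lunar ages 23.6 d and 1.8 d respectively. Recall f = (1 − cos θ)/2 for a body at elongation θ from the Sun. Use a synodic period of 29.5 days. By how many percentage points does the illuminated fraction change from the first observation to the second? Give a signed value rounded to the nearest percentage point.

First observation: θ = 360°·23.6/29.5 = 288.0°, so f = 0.345.
Second observation: θ = 22.0°, f = 0.036.
Δf = 0.036 − 0.345 = -0.309, i.e. -31 pp.

-31 pp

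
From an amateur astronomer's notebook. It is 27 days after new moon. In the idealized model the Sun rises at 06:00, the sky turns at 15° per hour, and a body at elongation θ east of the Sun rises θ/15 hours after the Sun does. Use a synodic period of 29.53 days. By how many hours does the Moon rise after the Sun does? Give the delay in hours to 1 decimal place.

Elongation θ = 360° × 27/29.53 ≈ 329.2°.
The Moon trails the Sun by θ/15 = 329.2/15 ≈ 21.94 hours.
So the Moon rises 21.94 h after the Sun.

21.9 h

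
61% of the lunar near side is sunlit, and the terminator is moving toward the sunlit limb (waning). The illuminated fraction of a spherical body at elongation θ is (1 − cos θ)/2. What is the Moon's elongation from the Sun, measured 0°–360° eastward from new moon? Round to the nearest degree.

257°

cos θ = 1 − 2f = -0.220, giving a principal value of 102.7°.
Waning ⇒ past full, so θ = 360° − 102.7° = 257.3°.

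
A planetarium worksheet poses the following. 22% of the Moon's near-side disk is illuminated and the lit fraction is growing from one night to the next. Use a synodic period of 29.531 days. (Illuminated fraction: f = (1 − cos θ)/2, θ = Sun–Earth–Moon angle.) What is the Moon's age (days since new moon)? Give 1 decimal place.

4.6 days

Invert f = (1 − cos θ)/2 to get cos θ = 1 − 2(0.22) = 0.560, hence θ₀ = arccos 0.560 = 55.9°.
Waxing ⇒ before full, so θ = 55.9°.
At 360°/29.531 d per day, 55.9° corresponds to 4.59 days.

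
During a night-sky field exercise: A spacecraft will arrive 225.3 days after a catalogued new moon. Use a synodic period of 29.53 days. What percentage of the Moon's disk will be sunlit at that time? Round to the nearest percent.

84%

Reduce mod P: 225.3 − 7×29.53 = 18.59 d into the current lunation.
Phase angle: θ = 360°·(18.59 d)/(29.53 d) = 226.6°.
Illuminated fraction = (1 − cos 226.6°)/2 = (1 − (-0.687))/2 ≈ 0.843, so 84%.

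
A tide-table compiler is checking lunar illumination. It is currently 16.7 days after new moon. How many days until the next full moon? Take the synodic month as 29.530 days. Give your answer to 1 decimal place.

Full moon occurs at elongation 180°, i.e. at age 29.530 × 180/360 = 14.765 d.
Already past this cycle's full moon; the next is at 14.765 + 29.530 = 44.295 d, so 44.295 − 16.7 = 27.595 days.

27.6 days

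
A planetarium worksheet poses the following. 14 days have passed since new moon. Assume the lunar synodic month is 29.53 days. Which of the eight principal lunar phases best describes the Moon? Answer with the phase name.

full moon

At 14/29.53 of the cycle, θ ≈ 171° — the full moon range.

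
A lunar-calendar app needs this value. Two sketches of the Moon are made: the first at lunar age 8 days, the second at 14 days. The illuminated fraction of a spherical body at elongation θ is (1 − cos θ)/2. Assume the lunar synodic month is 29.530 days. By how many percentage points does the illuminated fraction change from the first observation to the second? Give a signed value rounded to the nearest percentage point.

θ₁ = 360° × 8/29.530 = 97.5°, f₁ = (1 − cos θ₁)/2 = 0.566.
θ₂ = 360° × 14/29.530 = 170.7°, f₂ = (1 − cos θ₂)/2 = 0.993.
Change = f₂ − f₁ = +0.428 → +43 percentage points.

+43 percentage points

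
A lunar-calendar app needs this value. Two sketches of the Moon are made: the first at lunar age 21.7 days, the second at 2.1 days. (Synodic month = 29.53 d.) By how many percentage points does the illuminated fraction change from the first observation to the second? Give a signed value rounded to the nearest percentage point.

First observation: θ = 360°·21.7/29.53 = 264.5°, so f = 0.548.
Second observation: θ = 25.6°, f = 0.049.
Δf = 0.049 − 0.548 = -0.498, i.e. -50 pp.

-50 pp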